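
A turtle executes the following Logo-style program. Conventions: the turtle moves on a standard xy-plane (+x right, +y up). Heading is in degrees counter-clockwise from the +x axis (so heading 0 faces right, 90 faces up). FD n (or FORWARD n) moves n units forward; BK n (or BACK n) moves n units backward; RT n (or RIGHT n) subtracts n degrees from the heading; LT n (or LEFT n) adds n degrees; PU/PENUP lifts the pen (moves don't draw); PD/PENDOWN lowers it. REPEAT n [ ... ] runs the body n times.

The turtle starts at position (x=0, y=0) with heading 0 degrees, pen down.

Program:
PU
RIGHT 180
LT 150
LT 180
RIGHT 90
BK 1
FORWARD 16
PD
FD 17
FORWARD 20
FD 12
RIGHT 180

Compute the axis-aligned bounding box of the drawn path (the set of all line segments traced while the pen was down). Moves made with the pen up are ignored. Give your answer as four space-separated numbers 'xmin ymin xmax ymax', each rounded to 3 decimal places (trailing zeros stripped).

Answer: 7.5 12.99 32 55.426

Derivation:
Executing turtle program step by step:
Start: pos=(0,0), heading=0, pen down
PU: pen up
RT 180: heading 0 -> 180
LT 150: heading 180 -> 330
LT 180: heading 330 -> 150
RT 90: heading 150 -> 60
BK 1: (0,0) -> (-0.5,-0.866) [heading=60, move]
FD 16: (-0.5,-0.866) -> (7.5,12.99) [heading=60, move]
PD: pen down
FD 17: (7.5,12.99) -> (16,27.713) [heading=60, draw]
FD 20: (16,27.713) -> (26,45.033) [heading=60, draw]
FD 12: (26,45.033) -> (32,55.426) [heading=60, draw]
RT 180: heading 60 -> 240
Final: pos=(32,55.426), heading=240, 3 segment(s) drawn

Segment endpoints: x in {7.5, 16, 26, 32}, y in {12.99, 27.713, 45.033, 55.426}
xmin=7.5, ymin=12.99, xmax=32, ymax=55.426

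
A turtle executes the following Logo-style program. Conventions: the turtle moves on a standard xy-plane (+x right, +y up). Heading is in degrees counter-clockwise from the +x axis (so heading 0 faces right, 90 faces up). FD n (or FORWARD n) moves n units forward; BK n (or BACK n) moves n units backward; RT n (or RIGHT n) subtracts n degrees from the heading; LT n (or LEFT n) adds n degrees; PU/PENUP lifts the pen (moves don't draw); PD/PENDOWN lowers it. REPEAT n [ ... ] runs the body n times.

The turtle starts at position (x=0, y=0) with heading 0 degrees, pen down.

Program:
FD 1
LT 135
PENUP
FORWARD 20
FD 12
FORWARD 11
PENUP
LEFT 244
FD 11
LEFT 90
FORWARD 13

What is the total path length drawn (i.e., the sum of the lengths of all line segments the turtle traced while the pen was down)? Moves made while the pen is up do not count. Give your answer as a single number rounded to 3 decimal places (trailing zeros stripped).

Answer: 1

Derivation:
Executing turtle program step by step:
Start: pos=(0,0), heading=0, pen down
FD 1: (0,0) -> (1,0) [heading=0, draw]
LT 135: heading 0 -> 135
PU: pen up
FD 20: (1,0) -> (-13.142,14.142) [heading=135, move]
FD 12: (-13.142,14.142) -> (-21.627,22.627) [heading=135, move]
FD 11: (-21.627,22.627) -> (-29.406,30.406) [heading=135, move]
PU: pen up
LT 244: heading 135 -> 19
FD 11: (-29.406,30.406) -> (-19.005,33.987) [heading=19, move]
LT 90: heading 19 -> 109
FD 13: (-19.005,33.987) -> (-23.237,46.279) [heading=109, move]
Final: pos=(-23.237,46.279), heading=109, 1 segment(s) drawn

Segment lengths:
  seg 1: (0,0) -> (1,0), length = 1
Total = 1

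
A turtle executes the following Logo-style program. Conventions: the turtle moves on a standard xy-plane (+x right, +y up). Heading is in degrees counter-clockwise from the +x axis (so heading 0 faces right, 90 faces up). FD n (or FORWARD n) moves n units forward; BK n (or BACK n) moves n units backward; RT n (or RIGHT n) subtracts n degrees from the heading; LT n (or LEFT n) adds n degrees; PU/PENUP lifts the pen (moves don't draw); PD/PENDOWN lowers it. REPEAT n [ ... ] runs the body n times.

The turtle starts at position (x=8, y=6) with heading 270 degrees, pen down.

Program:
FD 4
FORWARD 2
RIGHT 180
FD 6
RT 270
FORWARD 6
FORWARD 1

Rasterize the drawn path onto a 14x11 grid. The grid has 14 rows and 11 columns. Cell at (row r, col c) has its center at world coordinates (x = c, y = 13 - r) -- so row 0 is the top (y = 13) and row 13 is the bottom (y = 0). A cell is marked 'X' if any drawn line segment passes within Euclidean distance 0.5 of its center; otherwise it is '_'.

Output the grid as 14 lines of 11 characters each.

Answer: ___________
___________
___________
___________
___________
___________
___________
_XXXXXXXX__
________X__
________X__
________X__
________X__
________X__
________X__

Derivation:
Segment 0: (8,6) -> (8,2)
Segment 1: (8,2) -> (8,0)
Segment 2: (8,0) -> (8,6)
Segment 3: (8,6) -> (2,6)
Segment 4: (2,6) -> (1,6)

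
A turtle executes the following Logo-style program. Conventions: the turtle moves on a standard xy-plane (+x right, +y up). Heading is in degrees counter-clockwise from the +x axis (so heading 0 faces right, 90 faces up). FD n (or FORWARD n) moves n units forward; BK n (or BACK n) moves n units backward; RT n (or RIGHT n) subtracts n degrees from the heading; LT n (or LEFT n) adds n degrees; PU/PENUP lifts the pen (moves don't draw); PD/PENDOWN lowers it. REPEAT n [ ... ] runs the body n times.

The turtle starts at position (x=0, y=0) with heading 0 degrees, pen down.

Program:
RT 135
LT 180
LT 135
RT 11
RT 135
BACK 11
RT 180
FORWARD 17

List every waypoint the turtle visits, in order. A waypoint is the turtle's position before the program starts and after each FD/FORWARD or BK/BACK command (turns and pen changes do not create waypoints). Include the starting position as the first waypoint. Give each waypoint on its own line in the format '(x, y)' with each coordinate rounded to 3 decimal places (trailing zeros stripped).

Answer: (0, 0)
(-9.119, -6.151)
(-23.213, -15.657)

Derivation:
Executing turtle program step by step:
Start: pos=(0,0), heading=0, pen down
RT 135: heading 0 -> 225
LT 180: heading 225 -> 45
LT 135: heading 45 -> 180
RT 11: heading 180 -> 169
RT 135: heading 169 -> 34
BK 11: (0,0) -> (-9.119,-6.151) [heading=34, draw]
RT 180: heading 34 -> 214
FD 17: (-9.119,-6.151) -> (-23.213,-15.657) [heading=214, draw]
Final: pos=(-23.213,-15.657), heading=214, 2 segment(s) drawn
Waypoints (3 total):
(0, 0)
(-9.119, -6.151)
(-23.213, -15.657)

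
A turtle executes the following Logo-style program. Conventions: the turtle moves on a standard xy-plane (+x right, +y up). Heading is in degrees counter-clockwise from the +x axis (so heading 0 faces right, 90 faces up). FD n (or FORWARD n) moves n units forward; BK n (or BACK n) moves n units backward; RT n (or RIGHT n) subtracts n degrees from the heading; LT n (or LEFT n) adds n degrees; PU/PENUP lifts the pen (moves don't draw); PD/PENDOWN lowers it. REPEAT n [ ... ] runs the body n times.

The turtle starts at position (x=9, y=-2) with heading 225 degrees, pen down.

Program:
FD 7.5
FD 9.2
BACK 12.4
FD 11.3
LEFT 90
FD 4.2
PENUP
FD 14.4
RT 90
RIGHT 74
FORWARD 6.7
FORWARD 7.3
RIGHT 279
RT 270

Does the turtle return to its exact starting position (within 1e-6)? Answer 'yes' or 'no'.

Executing turtle program step by step:
Start: pos=(9,-2), heading=225, pen down
FD 7.5: (9,-2) -> (3.697,-7.303) [heading=225, draw]
FD 9.2: (3.697,-7.303) -> (-2.809,-13.809) [heading=225, draw]
BK 12.4: (-2.809,-13.809) -> (5.959,-5.041) [heading=225, draw]
FD 11.3: (5.959,-5.041) -> (-2.031,-13.031) [heading=225, draw]
LT 90: heading 225 -> 315
FD 4.2: (-2.031,-13.031) -> (0.939,-16.001) [heading=315, draw]
PU: pen up
FD 14.4: (0.939,-16.001) -> (11.121,-26.183) [heading=315, move]
RT 90: heading 315 -> 225
RT 74: heading 225 -> 151
FD 6.7: (11.121,-26.183) -> (5.261,-22.935) [heading=151, move]
FD 7.3: (5.261,-22.935) -> (-1.123,-19.396) [heading=151, move]
RT 279: heading 151 -> 232
RT 270: heading 232 -> 322
Final: pos=(-1.123,-19.396), heading=322, 5 segment(s) drawn

Start position: (9, -2)
Final position: (-1.123, -19.396)
Distance = 20.127; >= 1e-6 -> NOT closed

Answer: no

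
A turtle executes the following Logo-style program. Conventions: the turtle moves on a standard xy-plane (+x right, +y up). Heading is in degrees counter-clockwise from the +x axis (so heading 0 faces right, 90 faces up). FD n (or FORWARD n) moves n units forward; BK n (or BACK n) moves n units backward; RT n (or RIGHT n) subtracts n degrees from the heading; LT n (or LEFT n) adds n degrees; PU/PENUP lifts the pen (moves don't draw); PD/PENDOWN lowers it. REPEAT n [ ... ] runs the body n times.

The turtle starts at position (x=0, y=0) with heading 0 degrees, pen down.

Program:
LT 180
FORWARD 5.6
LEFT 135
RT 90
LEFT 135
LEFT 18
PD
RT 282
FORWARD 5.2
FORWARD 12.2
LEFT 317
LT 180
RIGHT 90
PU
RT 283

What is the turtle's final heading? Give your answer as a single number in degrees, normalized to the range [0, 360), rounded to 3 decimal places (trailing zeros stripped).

Answer: 220

Derivation:
Executing turtle program step by step:
Start: pos=(0,0), heading=0, pen down
LT 180: heading 0 -> 180
FD 5.6: (0,0) -> (-5.6,0) [heading=180, draw]
LT 135: heading 180 -> 315
RT 90: heading 315 -> 225
LT 135: heading 225 -> 0
LT 18: heading 0 -> 18
PD: pen down
RT 282: heading 18 -> 96
FD 5.2: (-5.6,0) -> (-6.144,5.172) [heading=96, draw]
FD 12.2: (-6.144,5.172) -> (-7.419,17.305) [heading=96, draw]
LT 317: heading 96 -> 53
LT 180: heading 53 -> 233
RT 90: heading 233 -> 143
PU: pen up
RT 283: heading 143 -> 220
Final: pos=(-7.419,17.305), heading=220, 3 segment(s) drawn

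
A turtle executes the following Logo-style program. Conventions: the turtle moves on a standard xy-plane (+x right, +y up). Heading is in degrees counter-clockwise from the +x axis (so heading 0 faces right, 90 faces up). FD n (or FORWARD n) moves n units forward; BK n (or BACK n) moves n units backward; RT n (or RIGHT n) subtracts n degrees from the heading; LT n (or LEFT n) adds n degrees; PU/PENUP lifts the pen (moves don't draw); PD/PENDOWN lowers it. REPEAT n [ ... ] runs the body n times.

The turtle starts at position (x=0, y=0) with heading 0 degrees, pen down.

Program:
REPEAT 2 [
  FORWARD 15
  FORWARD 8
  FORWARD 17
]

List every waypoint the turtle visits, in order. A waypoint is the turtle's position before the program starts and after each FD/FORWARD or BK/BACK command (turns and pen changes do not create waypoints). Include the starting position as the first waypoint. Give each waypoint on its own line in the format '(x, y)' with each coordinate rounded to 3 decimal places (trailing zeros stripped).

Answer: (0, 0)
(15, 0)
(23, 0)
(40, 0)
(55, 0)
(63, 0)
(80, 0)

Derivation:
Executing turtle program step by step:
Start: pos=(0,0), heading=0, pen down
REPEAT 2 [
  -- iteration 1/2 --
  FD 15: (0,0) -> (15,0) [heading=0, draw]
  FD 8: (15,0) -> (23,0) [heading=0, draw]
  FD 17: (23,0) -> (40,0) [heading=0, draw]
  -- iteration 2/2 --
  FD 15: (40,0) -> (55,0) [heading=0, draw]
  FD 8: (55,0) -> (63,0) [heading=0, draw]
  FD 17: (63,0) -> (80,0) [heading=0, draw]
]
Final: pos=(80,0), heading=0, 6 segment(s) drawn
Waypoints (7 total):
(0, 0)
(15, 0)
(23, 0)
(40, 0)
(55, 0)
(63, 0)
(80, 0)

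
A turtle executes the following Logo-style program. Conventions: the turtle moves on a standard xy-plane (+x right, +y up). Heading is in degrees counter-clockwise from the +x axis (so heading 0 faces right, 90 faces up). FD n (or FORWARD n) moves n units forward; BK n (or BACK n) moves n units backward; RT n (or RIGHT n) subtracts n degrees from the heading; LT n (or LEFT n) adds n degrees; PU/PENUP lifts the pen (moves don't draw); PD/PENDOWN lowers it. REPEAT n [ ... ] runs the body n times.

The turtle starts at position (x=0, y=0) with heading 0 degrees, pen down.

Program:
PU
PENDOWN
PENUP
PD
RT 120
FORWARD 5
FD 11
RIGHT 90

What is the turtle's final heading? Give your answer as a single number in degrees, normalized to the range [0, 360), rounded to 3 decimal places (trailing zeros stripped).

Answer: 150

Derivation:
Executing turtle program step by step:
Start: pos=(0,0), heading=0, pen down
PU: pen up
PD: pen down
PU: pen up
PD: pen down
RT 120: heading 0 -> 240
FD 5: (0,0) -> (-2.5,-4.33) [heading=240, draw]
FD 11: (-2.5,-4.33) -> (-8,-13.856) [heading=240, draw]
RT 90: heading 240 -> 150
Final: pos=(-8,-13.856), heading=150, 2 segment(s) drawn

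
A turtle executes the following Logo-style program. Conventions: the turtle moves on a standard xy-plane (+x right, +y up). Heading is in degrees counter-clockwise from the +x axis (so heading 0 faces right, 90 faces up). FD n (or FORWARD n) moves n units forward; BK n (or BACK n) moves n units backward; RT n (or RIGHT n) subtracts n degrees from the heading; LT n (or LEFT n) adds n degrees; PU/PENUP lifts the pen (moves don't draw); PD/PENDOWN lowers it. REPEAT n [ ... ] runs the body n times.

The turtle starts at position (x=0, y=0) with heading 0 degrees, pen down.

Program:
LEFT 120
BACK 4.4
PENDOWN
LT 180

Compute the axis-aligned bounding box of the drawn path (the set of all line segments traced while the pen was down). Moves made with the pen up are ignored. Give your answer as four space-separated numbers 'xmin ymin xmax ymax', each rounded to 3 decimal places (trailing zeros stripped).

Answer: 0 -3.811 2.2 0

Derivation:
Executing turtle program step by step:
Start: pos=(0,0), heading=0, pen down
LT 120: heading 0 -> 120
BK 4.4: (0,0) -> (2.2,-3.811) [heading=120, draw]
PD: pen down
LT 180: heading 120 -> 300
Final: pos=(2.2,-3.811), heading=300, 1 segment(s) drawn

Segment endpoints: x in {0, 2.2}, y in {-3.811, 0}
xmin=0, ymin=-3.811, xmax=2.2, ymax=0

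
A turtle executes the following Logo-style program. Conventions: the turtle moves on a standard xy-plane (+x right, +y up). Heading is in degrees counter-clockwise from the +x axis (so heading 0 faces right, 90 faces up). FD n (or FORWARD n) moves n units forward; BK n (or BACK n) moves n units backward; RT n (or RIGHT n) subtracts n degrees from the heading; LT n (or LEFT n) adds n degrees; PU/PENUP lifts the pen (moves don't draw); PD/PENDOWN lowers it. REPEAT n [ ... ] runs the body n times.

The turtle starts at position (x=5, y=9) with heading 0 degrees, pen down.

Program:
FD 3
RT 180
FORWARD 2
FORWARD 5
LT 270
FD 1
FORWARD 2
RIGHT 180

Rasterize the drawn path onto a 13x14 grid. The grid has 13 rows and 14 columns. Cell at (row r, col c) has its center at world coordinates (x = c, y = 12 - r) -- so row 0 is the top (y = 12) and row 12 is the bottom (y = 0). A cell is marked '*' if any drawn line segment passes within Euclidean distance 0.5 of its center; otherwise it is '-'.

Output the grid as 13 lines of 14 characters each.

Answer: -*------------
-*------------
-*------------
-********-----
--------------
--------------
--------------
--------------
--------------
--------------
--------------
--------------
--------------

Derivation:
Segment 0: (5,9) -> (8,9)
Segment 1: (8,9) -> (6,9)
Segment 2: (6,9) -> (1,9)
Segment 3: (1,9) -> (1,10)
Segment 4: (1,10) -> (1,12)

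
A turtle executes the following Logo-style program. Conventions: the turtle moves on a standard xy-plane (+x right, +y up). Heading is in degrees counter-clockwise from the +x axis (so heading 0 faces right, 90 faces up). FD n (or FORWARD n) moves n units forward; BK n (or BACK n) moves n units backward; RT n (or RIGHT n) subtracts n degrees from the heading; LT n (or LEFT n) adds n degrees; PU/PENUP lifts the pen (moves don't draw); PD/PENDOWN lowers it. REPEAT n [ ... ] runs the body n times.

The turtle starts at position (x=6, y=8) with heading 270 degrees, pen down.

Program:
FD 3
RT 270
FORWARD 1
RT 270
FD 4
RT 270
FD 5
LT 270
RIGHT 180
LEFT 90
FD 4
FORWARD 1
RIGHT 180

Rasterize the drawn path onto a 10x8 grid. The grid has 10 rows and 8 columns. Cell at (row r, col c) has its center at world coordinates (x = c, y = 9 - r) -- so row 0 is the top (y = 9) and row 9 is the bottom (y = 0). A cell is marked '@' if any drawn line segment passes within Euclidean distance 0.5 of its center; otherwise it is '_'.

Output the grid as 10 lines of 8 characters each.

Segment 0: (6,8) -> (6,5)
Segment 1: (6,5) -> (7,5)
Segment 2: (7,5) -> (7,9)
Segment 3: (7,9) -> (2,9)
Segment 4: (2,9) -> (6,9)
Segment 5: (6,9) -> (7,9)

Answer: __@@@@@@
______@@
______@@
______@@
______@@
________
________
________
________
________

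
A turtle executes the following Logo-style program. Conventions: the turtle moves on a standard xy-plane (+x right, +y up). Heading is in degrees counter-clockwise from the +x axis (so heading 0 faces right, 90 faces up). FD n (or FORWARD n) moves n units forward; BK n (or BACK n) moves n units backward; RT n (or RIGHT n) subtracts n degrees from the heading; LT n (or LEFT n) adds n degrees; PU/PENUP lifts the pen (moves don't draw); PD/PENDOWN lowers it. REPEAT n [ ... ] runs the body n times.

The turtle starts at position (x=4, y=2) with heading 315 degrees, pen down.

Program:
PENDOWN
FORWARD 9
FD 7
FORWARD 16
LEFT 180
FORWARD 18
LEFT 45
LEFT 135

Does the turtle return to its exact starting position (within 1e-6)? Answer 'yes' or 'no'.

Executing turtle program step by step:
Start: pos=(4,2), heading=315, pen down
PD: pen down
FD 9: (4,2) -> (10.364,-4.364) [heading=315, draw]
FD 7: (10.364,-4.364) -> (15.314,-9.314) [heading=315, draw]
FD 16: (15.314,-9.314) -> (26.627,-20.627) [heading=315, draw]
LT 180: heading 315 -> 135
FD 18: (26.627,-20.627) -> (13.899,-7.899) [heading=135, draw]
LT 45: heading 135 -> 180
LT 135: heading 180 -> 315
Final: pos=(13.899,-7.899), heading=315, 4 segment(s) drawn

Start position: (4, 2)
Final position: (13.899, -7.899)
Distance = 14; >= 1e-6 -> NOT closed

Answer: no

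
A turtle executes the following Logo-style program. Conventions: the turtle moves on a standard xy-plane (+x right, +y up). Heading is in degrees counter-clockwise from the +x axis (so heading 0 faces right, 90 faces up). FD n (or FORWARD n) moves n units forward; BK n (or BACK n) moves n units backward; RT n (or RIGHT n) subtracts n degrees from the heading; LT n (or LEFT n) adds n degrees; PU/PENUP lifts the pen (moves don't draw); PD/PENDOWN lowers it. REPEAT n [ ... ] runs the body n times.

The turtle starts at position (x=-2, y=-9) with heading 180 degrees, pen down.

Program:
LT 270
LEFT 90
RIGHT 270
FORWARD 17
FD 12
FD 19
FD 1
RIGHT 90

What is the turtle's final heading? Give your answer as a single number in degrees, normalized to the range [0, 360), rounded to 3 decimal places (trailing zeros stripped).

Executing turtle program step by step:
Start: pos=(-2,-9), heading=180, pen down
LT 270: heading 180 -> 90
LT 90: heading 90 -> 180
RT 270: heading 180 -> 270
FD 17: (-2,-9) -> (-2,-26) [heading=270, draw]
FD 12: (-2,-26) -> (-2,-38) [heading=270, draw]
FD 19: (-2,-38) -> (-2,-57) [heading=270, draw]
FD 1: (-2,-57) -> (-2,-58) [heading=270, draw]
RT 90: heading 270 -> 180
Final: pos=(-2,-58), heading=180, 4 segment(s) drawn

Answer: 180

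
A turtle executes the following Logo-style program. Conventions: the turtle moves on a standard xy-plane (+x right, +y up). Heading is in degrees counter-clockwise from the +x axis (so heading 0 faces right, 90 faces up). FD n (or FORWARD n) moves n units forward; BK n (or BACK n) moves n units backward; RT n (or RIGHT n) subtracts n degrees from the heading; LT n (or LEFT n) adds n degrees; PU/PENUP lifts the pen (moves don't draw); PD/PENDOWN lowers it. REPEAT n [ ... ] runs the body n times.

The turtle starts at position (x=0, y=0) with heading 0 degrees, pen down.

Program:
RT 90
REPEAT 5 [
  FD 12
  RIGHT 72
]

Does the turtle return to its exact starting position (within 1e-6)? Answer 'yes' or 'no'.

Executing turtle program step by step:
Start: pos=(0,0), heading=0, pen down
RT 90: heading 0 -> 270
REPEAT 5 [
  -- iteration 1/5 --
  FD 12: (0,0) -> (0,-12) [heading=270, draw]
  RT 72: heading 270 -> 198
  -- iteration 2/5 --
  FD 12: (0,-12) -> (-11.413,-15.708) [heading=198, draw]
  RT 72: heading 198 -> 126
  -- iteration 3/5 --
  FD 12: (-11.413,-15.708) -> (-18.466,-6) [heading=126, draw]
  RT 72: heading 126 -> 54
  -- iteration 4/5 --
  FD 12: (-18.466,-6) -> (-11.413,3.708) [heading=54, draw]
  RT 72: heading 54 -> 342
  -- iteration 5/5 --
  FD 12: (-11.413,3.708) -> (0,0) [heading=342, draw]
  RT 72: heading 342 -> 270
]
Final: pos=(0,0), heading=270, 5 segment(s) drawn

Start position: (0, 0)
Final position: (0, 0)
Distance = 0; < 1e-6 -> CLOSED

Answer: yes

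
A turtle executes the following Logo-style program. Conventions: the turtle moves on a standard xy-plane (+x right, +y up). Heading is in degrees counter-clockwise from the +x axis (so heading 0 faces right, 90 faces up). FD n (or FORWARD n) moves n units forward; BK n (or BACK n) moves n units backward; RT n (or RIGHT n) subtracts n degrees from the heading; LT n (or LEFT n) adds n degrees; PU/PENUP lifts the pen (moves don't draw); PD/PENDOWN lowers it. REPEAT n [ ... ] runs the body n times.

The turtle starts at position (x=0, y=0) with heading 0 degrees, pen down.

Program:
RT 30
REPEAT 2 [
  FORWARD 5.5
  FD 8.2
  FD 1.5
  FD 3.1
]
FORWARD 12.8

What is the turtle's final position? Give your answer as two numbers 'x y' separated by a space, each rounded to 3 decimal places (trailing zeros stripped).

Executing turtle program step by step:
Start: pos=(0,0), heading=0, pen down
RT 30: heading 0 -> 330
REPEAT 2 [
  -- iteration 1/2 --
  FD 5.5: (0,0) -> (4.763,-2.75) [heading=330, draw]
  FD 8.2: (4.763,-2.75) -> (11.865,-6.85) [heading=330, draw]
  FD 1.5: (11.865,-6.85) -> (13.164,-7.6) [heading=330, draw]
  FD 3.1: (13.164,-7.6) -> (15.848,-9.15) [heading=330, draw]
  -- iteration 2/2 --
  FD 5.5: (15.848,-9.15) -> (20.611,-11.9) [heading=330, draw]
  FD 8.2: (20.611,-11.9) -> (27.713,-16) [heading=330, draw]
  FD 1.5: (27.713,-16) -> (29.012,-16.75) [heading=330, draw]
  FD 3.1: (29.012,-16.75) -> (31.697,-18.3) [heading=330, draw]
]
FD 12.8: (31.697,-18.3) -> (42.782,-24.7) [heading=330, draw]
Final: pos=(42.782,-24.7), heading=330, 9 segment(s) drawn

Answer: 42.782 -24.7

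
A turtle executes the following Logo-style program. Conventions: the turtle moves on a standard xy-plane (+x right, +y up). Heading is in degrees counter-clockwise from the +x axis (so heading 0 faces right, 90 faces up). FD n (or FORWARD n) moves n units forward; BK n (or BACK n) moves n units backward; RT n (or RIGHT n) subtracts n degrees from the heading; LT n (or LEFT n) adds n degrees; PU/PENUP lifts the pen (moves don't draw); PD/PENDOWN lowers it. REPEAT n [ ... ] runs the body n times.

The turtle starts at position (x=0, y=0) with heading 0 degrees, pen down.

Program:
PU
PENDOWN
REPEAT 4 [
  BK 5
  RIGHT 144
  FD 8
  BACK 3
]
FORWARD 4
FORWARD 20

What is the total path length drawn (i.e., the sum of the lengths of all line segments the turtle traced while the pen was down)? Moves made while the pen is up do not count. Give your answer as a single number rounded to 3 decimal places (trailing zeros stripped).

Answer: 88

Derivation:
Executing turtle program step by step:
Start: pos=(0,0), heading=0, pen down
PU: pen up
PD: pen down
REPEAT 4 [
  -- iteration 1/4 --
  BK 5: (0,0) -> (-5,0) [heading=0, draw]
  RT 144: heading 0 -> 216
  FD 8: (-5,0) -> (-11.472,-4.702) [heading=216, draw]
  BK 3: (-11.472,-4.702) -> (-9.045,-2.939) [heading=216, draw]
  -- iteration 2/4 --
  BK 5: (-9.045,-2.939) -> (-5,0) [heading=216, draw]
  RT 144: heading 216 -> 72
  FD 8: (-5,0) -> (-2.528,7.608) [heading=72, draw]
  BK 3: (-2.528,7.608) -> (-3.455,4.755) [heading=72, draw]
  -- iteration 3/4 --
  BK 5: (-3.455,4.755) -> (-5,0) [heading=72, draw]
  RT 144: heading 72 -> 288
  FD 8: (-5,0) -> (-2.528,-7.608) [heading=288, draw]
  BK 3: (-2.528,-7.608) -> (-3.455,-4.755) [heading=288, draw]
  -- iteration 4/4 --
  BK 5: (-3.455,-4.755) -> (-5,0) [heading=288, draw]
  RT 144: heading 288 -> 144
  FD 8: (-5,0) -> (-11.472,4.702) [heading=144, draw]
  BK 3: (-11.472,4.702) -> (-9.045,2.939) [heading=144, draw]
]
FD 4: (-9.045,2.939) -> (-12.281,5.29) [heading=144, draw]
FD 20: (-12.281,5.29) -> (-28.461,17.046) [heading=144, draw]
Final: pos=(-28.461,17.046), heading=144, 14 segment(s) drawn

Segment lengths:
  seg 1: (0,0) -> (-5,0), length = 5
  seg 2: (-5,0) -> (-11.472,-4.702), length = 8
  seg 3: (-11.472,-4.702) -> (-9.045,-2.939), length = 3
  seg 4: (-9.045,-2.939) -> (-5,0), length = 5
  seg 5: (-5,0) -> (-2.528,7.608), length = 8
  seg 6: (-2.528,7.608) -> (-3.455,4.755), length = 3
  seg 7: (-3.455,4.755) -> (-5,0), length = 5
  seg 8: (-5,0) -> (-2.528,-7.608), length = 8
  seg 9: (-2.528,-7.608) -> (-3.455,-4.755), length = 3
  seg 10: (-3.455,-4.755) -> (-5,0), length = 5
  seg 11: (-5,0) -> (-11.472,4.702), length = 8
  seg 12: (-11.472,4.702) -> (-9.045,2.939), length = 3
  seg 13: (-9.045,2.939) -> (-12.281,5.29), length = 4
  seg 14: (-12.281,5.29) -> (-28.461,17.046), length = 20
Total = 88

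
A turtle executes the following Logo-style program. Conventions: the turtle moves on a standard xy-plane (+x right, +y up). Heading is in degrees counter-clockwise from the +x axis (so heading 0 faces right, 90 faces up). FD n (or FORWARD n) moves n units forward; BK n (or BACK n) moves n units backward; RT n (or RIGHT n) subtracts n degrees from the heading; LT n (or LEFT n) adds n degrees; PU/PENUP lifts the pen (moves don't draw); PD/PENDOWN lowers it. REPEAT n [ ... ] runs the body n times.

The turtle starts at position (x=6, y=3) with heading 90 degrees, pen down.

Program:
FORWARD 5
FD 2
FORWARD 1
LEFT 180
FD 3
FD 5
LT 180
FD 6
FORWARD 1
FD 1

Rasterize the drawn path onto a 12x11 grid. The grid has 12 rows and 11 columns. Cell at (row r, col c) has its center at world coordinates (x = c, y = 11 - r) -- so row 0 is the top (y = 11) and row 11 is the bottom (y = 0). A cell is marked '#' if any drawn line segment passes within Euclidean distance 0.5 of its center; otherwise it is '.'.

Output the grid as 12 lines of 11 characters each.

Answer: ......#....
......#....
......#....
......#....
......#....
......#....
......#....
......#....
......#....
...........
...........
...........

Derivation:
Segment 0: (6,3) -> (6,8)
Segment 1: (6,8) -> (6,10)
Segment 2: (6,10) -> (6,11)
Segment 3: (6,11) -> (6,8)
Segment 4: (6,8) -> (6,3)
Segment 5: (6,3) -> (6,9)
Segment 6: (6,9) -> (6,10)
Segment 7: (6,10) -> (6,11)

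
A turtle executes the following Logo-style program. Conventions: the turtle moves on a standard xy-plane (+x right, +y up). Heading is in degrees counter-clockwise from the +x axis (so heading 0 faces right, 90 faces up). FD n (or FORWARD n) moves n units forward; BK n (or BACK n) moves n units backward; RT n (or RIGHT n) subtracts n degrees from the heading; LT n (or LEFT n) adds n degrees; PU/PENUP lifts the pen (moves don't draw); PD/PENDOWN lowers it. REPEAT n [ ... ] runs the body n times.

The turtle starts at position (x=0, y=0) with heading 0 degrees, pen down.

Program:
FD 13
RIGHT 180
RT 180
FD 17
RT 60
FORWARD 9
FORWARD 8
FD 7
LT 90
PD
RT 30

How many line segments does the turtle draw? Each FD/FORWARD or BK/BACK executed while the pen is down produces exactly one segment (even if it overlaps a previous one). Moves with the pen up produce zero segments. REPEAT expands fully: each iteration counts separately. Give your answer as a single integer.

Executing turtle program step by step:
Start: pos=(0,0), heading=0, pen down
FD 13: (0,0) -> (13,0) [heading=0, draw]
RT 180: heading 0 -> 180
RT 180: heading 180 -> 0
FD 17: (13,0) -> (30,0) [heading=0, draw]
RT 60: heading 0 -> 300
FD 9: (30,0) -> (34.5,-7.794) [heading=300, draw]
FD 8: (34.5,-7.794) -> (38.5,-14.722) [heading=300, draw]
FD 7: (38.5,-14.722) -> (42,-20.785) [heading=300, draw]
LT 90: heading 300 -> 30
PD: pen down
RT 30: heading 30 -> 0
Final: pos=(42,-20.785), heading=0, 5 segment(s) drawn
Segments drawn: 5

Answer: 5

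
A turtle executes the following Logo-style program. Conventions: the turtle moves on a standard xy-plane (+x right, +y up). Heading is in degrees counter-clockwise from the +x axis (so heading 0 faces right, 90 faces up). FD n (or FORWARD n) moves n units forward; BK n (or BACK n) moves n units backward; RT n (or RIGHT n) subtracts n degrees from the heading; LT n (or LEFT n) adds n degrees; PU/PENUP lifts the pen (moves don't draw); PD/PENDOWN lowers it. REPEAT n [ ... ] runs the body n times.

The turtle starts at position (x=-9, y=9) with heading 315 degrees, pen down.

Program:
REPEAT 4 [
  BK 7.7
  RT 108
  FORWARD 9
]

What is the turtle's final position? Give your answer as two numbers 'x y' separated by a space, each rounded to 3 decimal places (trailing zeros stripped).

Executing turtle program step by step:
Start: pos=(-9,9), heading=315, pen down
REPEAT 4 [
  -- iteration 1/4 --
  BK 7.7: (-9,9) -> (-14.445,14.445) [heading=315, draw]
  RT 108: heading 315 -> 207
  FD 9: (-14.445,14.445) -> (-22.464,10.359) [heading=207, draw]
  -- iteration 2/4 --
  BK 7.7: (-22.464,10.359) -> (-15.603,13.855) [heading=207, draw]
  RT 108: heading 207 -> 99
  FD 9: (-15.603,13.855) -> (-17.011,22.744) [heading=99, draw]
  -- iteration 3/4 --
  BK 7.7: (-17.011,22.744) -> (-15.806,15.139) [heading=99, draw]
  RT 108: heading 99 -> 351
  FD 9: (-15.806,15.139) -> (-6.917,13.731) [heading=351, draw]
  -- iteration 4/4 --
  BK 7.7: (-6.917,13.731) -> (-14.522,14.935) [heading=351, draw]
  RT 108: heading 351 -> 243
  FD 9: (-14.522,14.935) -> (-18.608,6.916) [heading=243, draw]
]
Final: pos=(-18.608,6.916), heading=243, 8 segment(s) drawn

Answer: -18.608 6.916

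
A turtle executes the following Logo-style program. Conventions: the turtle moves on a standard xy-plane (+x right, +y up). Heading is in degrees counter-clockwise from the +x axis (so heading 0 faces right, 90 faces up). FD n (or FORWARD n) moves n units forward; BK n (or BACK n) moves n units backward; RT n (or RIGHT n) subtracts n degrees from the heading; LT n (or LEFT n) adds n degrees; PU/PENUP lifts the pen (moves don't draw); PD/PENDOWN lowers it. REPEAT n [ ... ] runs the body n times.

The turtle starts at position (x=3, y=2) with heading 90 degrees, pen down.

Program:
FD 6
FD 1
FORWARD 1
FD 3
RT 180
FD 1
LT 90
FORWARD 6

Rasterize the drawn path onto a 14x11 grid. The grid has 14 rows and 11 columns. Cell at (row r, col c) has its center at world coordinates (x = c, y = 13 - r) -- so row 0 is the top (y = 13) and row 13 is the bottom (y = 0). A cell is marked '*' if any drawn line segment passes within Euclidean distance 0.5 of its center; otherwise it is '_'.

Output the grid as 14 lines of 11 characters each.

Segment 0: (3,2) -> (3,8)
Segment 1: (3,8) -> (3,9)
Segment 2: (3,9) -> (3,10)
Segment 3: (3,10) -> (3,13)
Segment 4: (3,13) -> (3,12)
Segment 5: (3,12) -> (9,12)

Answer: ___*_______
___*******_
___*_______
___*_______
___*_______
___*_______
___*_______
___*_______
___*_______
___*_______
___*_______
___*_______
___________
___________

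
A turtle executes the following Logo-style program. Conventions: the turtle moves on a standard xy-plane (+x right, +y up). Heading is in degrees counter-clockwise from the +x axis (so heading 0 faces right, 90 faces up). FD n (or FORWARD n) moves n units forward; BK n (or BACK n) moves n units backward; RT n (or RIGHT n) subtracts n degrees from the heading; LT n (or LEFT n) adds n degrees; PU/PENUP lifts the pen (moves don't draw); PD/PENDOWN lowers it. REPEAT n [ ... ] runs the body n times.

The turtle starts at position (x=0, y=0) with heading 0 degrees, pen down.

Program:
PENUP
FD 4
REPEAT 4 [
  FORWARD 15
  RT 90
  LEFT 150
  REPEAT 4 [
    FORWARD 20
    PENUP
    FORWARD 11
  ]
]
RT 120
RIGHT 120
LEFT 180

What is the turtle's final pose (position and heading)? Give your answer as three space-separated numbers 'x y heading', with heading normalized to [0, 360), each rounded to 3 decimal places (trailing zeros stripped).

Answer: -182 133.368 180

Derivation:
Executing turtle program step by step:
Start: pos=(0,0), heading=0, pen down
PU: pen up
FD 4: (0,0) -> (4,0) [heading=0, move]
REPEAT 4 [
  -- iteration 1/4 --
  FD 15: (4,0) -> (19,0) [heading=0, move]
  RT 90: heading 0 -> 270
  LT 150: heading 270 -> 60
  REPEAT 4 [
    -- iteration 1/4 --
    FD 20: (19,0) -> (29,17.321) [heading=60, move]
    PU: pen up
    FD 11: (29,17.321) -> (34.5,26.847) [heading=60, move]
    -- iteration 2/4 --
    FD 20: (34.5,26.847) -> (44.5,44.167) [heading=60, move]
    PU: pen up
    FD 11: (44.5,44.167) -> (50,53.694) [heading=60, move]
    -- iteration 3/4 --
    FD 20: (50,53.694) -> (60,71.014) [heading=60, move]
    PU: pen up
    FD 11: (60,71.014) -> (65.5,80.54) [heading=60, move]
    -- iteration 4/4 --
    FD 20: (65.5,80.54) -> (75.5,97.861) [heading=60, move]
    PU: pen up
    FD 11: (75.5,97.861) -> (81,107.387) [heading=60, move]
  ]
  -- iteration 2/4 --
  FD 15: (81,107.387) -> (88.5,120.378) [heading=60, move]
  RT 90: heading 60 -> 330
  LT 150: heading 330 -> 120
  REPEAT 4 [
    -- iteration 1/4 --
    FD 20: (88.5,120.378) -> (78.5,137.698) [heading=120, move]
    PU: pen up
    FD 11: (78.5,137.698) -> (73,147.224) [heading=120, move]
    -- iteration 2/4 --
    FD 20: (73,147.224) -> (63,164.545) [heading=120, move]
    PU: pen up
    FD 11: (63,164.545) -> (57.5,174.071) [heading=120, move]
    -- iteration 3/4 --
    FD 20: (57.5,174.071) -> (47.5,191.392) [heading=120, move]
    PU: pen up
    FD 11: (47.5,191.392) -> (42,200.918) [heading=120, move]
    -- iteration 4/4 --
    FD 20: (42,200.918) -> (32,218.238) [heading=120, move]
    PU: pen up
    FD 11: (32,218.238) -> (26.5,227.765) [heading=120, move]
  ]
  -- iteration 3/4 --
  FD 15: (26.5,227.765) -> (19,240.755) [heading=120, move]
  RT 90: heading 120 -> 30
  LT 150: heading 30 -> 180
  REPEAT 4 [
    -- iteration 1/4 --
    FD 20: (19,240.755) -> (-1,240.755) [heading=180, move]
    PU: pen up
    FD 11: (-1,240.755) -> (-12,240.755) [heading=180, move]
    -- iteration 2/4 --
    FD 20: (-12,240.755) -> (-32,240.755) [heading=180, move]
    PU: pen up
    FD 11: (-32,240.755) -> (-43,240.755) [heading=180, move]
    -- iteration 3/4 --
    FD 20: (-43,240.755) -> (-63,240.755) [heading=180, move]
    PU: pen up
    FD 11: (-63,240.755) -> (-74,240.755) [heading=180, move]
    -- iteration 4/4 --
    FD 20: (-74,240.755) -> (-94,240.755) [heading=180, move]
    PU: pen up
    FD 11: (-94,240.755) -> (-105,240.755) [heading=180, move]
  ]
  -- iteration 4/4 --
  FD 15: (-105,240.755) -> (-120,240.755) [heading=180, move]
  RT 90: heading 180 -> 90
  LT 150: heading 90 -> 240
  REPEAT 4 [
    -- iteration 1/4 --
    FD 20: (-120,240.755) -> (-130,223.435) [heading=240, move]
    PU: pen up
    FD 11: (-130,223.435) -> (-135.5,213.908) [heading=240, move]
    -- iteration 2/4 --
    FD 20: (-135.5,213.908) -> (-145.5,196.588) [heading=240, move]
    PU: pen up
    FD 11: (-145.5,196.588) -> (-151,187.061) [heading=240, move]
    -- iteration 3/4 --
    FD 20: (-151,187.061) -> (-161,169.741) [heading=240, move]
    PU: pen up
    FD 11: (-161,169.741) -> (-166.5,160.215) [heading=240, move]
    -- iteration 4/4 --
    FD 20: (-166.5,160.215) -> (-176.5,142.894) [heading=240, move]
    PU: pen up
    FD 11: (-176.5,142.894) -> (-182,133.368) [heading=240, move]
  ]
]
RT 120: heading 240 -> 120
RT 120: heading 120 -> 0
LT 180: heading 0 -> 180
Final: pos=(-182,133.368), heading=180, 0 segment(s) drawn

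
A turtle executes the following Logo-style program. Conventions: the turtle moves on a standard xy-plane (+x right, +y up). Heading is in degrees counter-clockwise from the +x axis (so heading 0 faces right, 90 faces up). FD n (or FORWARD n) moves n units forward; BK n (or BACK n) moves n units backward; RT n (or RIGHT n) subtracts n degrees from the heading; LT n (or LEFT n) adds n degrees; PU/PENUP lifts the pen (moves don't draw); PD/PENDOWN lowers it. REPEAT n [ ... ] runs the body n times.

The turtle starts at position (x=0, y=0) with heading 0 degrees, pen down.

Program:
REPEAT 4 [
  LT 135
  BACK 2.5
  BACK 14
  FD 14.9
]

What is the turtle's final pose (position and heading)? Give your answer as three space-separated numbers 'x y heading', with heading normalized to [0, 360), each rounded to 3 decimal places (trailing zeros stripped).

Answer: 1.6 -0.663 180

Derivation:
Executing turtle program step by step:
Start: pos=(0,0), heading=0, pen down
REPEAT 4 [
  -- iteration 1/4 --
  LT 135: heading 0 -> 135
  BK 2.5: (0,0) -> (1.768,-1.768) [heading=135, draw]
  BK 14: (1.768,-1.768) -> (11.667,-11.667) [heading=135, draw]
  FD 14.9: (11.667,-11.667) -> (1.131,-1.131) [heading=135, draw]
  -- iteration 2/4 --
  LT 135: heading 135 -> 270
  BK 2.5: (1.131,-1.131) -> (1.131,1.369) [heading=270, draw]
  BK 14: (1.131,1.369) -> (1.131,15.369) [heading=270, draw]
  FD 14.9: (1.131,15.369) -> (1.131,0.469) [heading=270, draw]
  -- iteration 3/4 --
  LT 135: heading 270 -> 45
  BK 2.5: (1.131,0.469) -> (-0.636,-1.299) [heading=45, draw]
  BK 14: (-0.636,-1.299) -> (-10.536,-11.199) [heading=45, draw]
  FD 14.9: (-10.536,-11.199) -> (0,-0.663) [heading=45, draw]
  -- iteration 4/4 --
  LT 135: heading 45 -> 180
  BK 2.5: (0,-0.663) -> (2.5,-0.663) [heading=180, draw]
  BK 14: (2.5,-0.663) -> (16.5,-0.663) [heading=180, draw]
  FD 14.9: (16.5,-0.663) -> (1.6,-0.663) [heading=180, draw]
]
Final: pos=(1.6,-0.663), heading=180, 12 segment(s) drawn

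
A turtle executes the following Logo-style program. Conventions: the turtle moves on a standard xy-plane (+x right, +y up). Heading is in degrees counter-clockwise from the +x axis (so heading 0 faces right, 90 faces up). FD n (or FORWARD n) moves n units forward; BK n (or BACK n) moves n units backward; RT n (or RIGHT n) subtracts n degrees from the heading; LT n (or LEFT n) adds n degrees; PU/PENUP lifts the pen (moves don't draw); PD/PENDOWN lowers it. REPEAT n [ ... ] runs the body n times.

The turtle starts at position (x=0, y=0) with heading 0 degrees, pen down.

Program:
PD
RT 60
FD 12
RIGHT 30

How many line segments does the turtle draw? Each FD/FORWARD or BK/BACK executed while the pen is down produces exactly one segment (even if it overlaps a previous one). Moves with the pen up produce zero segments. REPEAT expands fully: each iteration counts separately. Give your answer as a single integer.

Answer: 1

Derivation:
Executing turtle program step by step:
Start: pos=(0,0), heading=0, pen down
PD: pen down
RT 60: heading 0 -> 300
FD 12: (0,0) -> (6,-10.392) [heading=300, draw]
RT 30: heading 300 -> 270
Final: pos=(6,-10.392), heading=270, 1 segment(s) drawn
Segments drawn: 1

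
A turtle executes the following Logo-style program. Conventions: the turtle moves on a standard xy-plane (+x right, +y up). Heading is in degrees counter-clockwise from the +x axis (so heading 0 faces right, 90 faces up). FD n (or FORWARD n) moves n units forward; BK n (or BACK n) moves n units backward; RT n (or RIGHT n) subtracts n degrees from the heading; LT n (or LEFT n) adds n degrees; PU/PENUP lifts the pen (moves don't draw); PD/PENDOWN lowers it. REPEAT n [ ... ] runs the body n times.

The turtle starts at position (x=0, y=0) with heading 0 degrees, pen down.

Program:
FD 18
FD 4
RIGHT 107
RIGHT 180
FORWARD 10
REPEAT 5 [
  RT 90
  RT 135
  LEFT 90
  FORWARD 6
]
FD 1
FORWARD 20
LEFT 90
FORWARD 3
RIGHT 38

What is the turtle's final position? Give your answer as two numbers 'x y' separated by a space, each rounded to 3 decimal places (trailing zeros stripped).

Answer: 10.222 25.53

Derivation:
Executing turtle program step by step:
Start: pos=(0,0), heading=0, pen down
FD 18: (0,0) -> (18,0) [heading=0, draw]
FD 4: (18,0) -> (22,0) [heading=0, draw]
RT 107: heading 0 -> 253
RT 180: heading 253 -> 73
FD 10: (22,0) -> (24.924,9.563) [heading=73, draw]
REPEAT 5 [
  -- iteration 1/5 --
  RT 90: heading 73 -> 343
  RT 135: heading 343 -> 208
  LT 90: heading 208 -> 298
  FD 6: (24.924,9.563) -> (27.741,4.265) [heading=298, draw]
  -- iteration 2/5 --
  RT 90: heading 298 -> 208
  RT 135: heading 208 -> 73
  LT 90: heading 73 -> 163
  FD 6: (27.741,4.265) -> (22.003,6.02) [heading=163, draw]
  -- iteration 3/5 --
  RT 90: heading 163 -> 73
  RT 135: heading 73 -> 298
  LT 90: heading 298 -> 28
  FD 6: (22.003,6.02) -> (27.3,8.836) [heading=28, draw]
  -- iteration 4/5 --
  RT 90: heading 28 -> 298
  RT 135: heading 298 -> 163
  LT 90: heading 163 -> 253
  FD 6: (27.3,8.836) -> (25.546,3.099) [heading=253, draw]
  -- iteration 5/5 --
  RT 90: heading 253 -> 163
  RT 135: heading 163 -> 28
  LT 90: heading 28 -> 118
  FD 6: (25.546,3.099) -> (22.729,8.396) [heading=118, draw]
]
FD 1: (22.729,8.396) -> (22.26,9.279) [heading=118, draw]
FD 20: (22.26,9.279) -> (12.87,26.938) [heading=118, draw]
LT 90: heading 118 -> 208
FD 3: (12.87,26.938) -> (10.222,25.53) [heading=208, draw]
RT 38: heading 208 -> 170
Final: pos=(10.222,25.53), heading=170, 11 segment(s) drawn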